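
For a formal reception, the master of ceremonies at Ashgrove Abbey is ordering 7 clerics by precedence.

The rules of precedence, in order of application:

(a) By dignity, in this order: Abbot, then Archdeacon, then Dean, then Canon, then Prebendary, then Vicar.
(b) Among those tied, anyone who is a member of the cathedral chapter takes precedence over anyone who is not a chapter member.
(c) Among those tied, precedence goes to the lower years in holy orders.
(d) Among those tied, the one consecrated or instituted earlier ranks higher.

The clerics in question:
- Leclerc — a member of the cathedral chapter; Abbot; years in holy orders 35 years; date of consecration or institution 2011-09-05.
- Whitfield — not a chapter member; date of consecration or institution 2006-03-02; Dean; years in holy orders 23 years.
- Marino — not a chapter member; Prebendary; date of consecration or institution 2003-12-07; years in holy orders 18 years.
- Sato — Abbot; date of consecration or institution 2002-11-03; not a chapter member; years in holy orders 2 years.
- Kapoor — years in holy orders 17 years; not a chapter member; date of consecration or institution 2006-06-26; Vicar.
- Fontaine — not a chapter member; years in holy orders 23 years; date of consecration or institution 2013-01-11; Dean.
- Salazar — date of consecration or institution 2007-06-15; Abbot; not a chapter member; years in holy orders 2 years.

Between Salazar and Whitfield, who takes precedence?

Salazar

By dignity: Leclerc, Sato and Salazar (Abbot); then Whitfield and Fontaine (Dean); then Marino (Prebendary); then Kapoor (Vicar).
Among Leclerc, Sato and Salazar, a member of the cathedral chapter before not a chapter member: Leclerc (a member of the cathedral chapter) before Sato and Salazar (not a chapter member).
Sato and Salazar both have years in holy orders 2 years, so the next rule applies.
Among Sato and Salazar, by date of consecration or institution (earlier first): Sato (2002-11-03) before Salazar (2007-06-15).
Whitfield and Fontaine are each not a chapter member, so the next rule applies.
Whitfield and Fontaine both have years in holy orders 23 years, so the next rule applies.
Among Whitfield and Fontaine, by date of consecration or institution (earlier first): Whitfield (2006-03-02) before Fontaine (2013-01-11).
So Salazar takes precedence.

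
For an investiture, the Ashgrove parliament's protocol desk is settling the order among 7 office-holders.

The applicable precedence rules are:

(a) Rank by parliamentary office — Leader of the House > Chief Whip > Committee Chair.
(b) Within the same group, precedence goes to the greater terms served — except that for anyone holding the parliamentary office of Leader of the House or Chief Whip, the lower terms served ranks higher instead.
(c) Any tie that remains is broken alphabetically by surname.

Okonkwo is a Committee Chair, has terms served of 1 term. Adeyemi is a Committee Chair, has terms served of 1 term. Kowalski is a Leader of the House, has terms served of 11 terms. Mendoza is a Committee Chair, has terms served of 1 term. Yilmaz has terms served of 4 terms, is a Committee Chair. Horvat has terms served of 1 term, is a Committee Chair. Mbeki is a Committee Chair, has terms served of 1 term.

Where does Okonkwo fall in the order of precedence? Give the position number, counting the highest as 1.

By parliamentary office: Kowalski (Leader of the House); then Yilmaz, Adeyemi, Horvat, Mbeki, Mendoza and Okonkwo (Committee Chair).
Among Yilmaz, Adeyemi, Horvat, Mbeki, Mendoza and Okonkwo, by terms served (higher first): Yilmaz (4 terms) before Adeyemi, Horvat, Mbeki, Mendoza and Okonkwo (1 term).
Among Adeyemi, Horvat, Mbeki, Mendoza and Okonkwo, alphabetically by surname: Adeyemi before Horvat before Mbeki before Mendoza before Okonkwo.
Order: Kowalski, Yilmaz, Adeyemi, Horvat, Mbeki, Mendoza, Okonkwo. So position 7.

7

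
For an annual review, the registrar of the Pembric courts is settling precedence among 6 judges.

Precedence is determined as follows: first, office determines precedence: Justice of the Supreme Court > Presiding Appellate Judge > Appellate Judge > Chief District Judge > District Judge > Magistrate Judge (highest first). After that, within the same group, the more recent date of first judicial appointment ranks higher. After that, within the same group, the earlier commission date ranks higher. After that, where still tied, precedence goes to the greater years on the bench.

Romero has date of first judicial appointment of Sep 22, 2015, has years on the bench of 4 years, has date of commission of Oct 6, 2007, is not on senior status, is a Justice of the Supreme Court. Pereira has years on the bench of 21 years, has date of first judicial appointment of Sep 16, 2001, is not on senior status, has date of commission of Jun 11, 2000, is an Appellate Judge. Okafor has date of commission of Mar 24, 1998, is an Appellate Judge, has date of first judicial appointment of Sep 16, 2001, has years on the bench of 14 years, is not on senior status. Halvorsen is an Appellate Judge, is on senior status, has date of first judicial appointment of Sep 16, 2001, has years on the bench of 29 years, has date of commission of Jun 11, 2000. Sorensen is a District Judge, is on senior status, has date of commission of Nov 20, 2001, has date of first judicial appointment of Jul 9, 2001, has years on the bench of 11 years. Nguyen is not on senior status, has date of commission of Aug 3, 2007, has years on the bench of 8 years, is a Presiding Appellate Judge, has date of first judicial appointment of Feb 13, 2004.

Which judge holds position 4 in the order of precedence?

Halvorsen

By office: Romero (Justice of the Supreme Court); then Nguyen (Presiding Appellate Judge); then Okafor, Halvorsen and Pereira (Appellate Judge); then Sorensen (District Judge).
Okafor, Halvorsen and Pereira all have date of first judicial appointment Sep 16, 2001, so the next rule applies.
Among Okafor, Halvorsen and Pereira, by date of commission (earlier first): Okafor (Mar 24, 1998) before Halvorsen and Pereira (Jun 11, 2000).
Among Halvorsen and Pereira, by years on the bench (higher first): Halvorsen (29 years) before Pereira (21 years).
Order: Romero, Nguyen, Okafor, Halvorsen, Pereira, Sorensen.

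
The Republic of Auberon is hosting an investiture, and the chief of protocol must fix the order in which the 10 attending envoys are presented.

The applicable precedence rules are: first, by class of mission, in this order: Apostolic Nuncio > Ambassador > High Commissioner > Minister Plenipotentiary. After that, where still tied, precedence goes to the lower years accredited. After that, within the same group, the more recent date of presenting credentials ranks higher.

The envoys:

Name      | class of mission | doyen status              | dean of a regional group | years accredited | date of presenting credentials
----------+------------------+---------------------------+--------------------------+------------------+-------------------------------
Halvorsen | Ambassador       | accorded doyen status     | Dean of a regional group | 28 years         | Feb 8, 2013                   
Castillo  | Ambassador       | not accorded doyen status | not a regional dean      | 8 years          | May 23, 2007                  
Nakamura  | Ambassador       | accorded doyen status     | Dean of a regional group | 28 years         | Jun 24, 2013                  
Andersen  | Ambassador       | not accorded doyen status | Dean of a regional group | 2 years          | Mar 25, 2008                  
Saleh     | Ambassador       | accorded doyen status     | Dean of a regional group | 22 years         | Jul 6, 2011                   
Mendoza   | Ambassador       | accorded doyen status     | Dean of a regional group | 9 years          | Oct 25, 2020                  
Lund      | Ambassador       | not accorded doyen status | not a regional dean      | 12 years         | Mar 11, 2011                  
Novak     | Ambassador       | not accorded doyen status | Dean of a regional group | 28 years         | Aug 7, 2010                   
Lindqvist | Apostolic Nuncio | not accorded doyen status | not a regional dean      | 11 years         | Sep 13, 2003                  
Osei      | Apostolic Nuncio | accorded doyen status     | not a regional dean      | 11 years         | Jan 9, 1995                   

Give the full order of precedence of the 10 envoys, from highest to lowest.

Lindqvist, Osei, Andersen, Castillo, Mendoza, Lund, Saleh, Nakamura, Halvorsen, Novak

By class of mission: Lindqvist and Osei (Apostolic Nuncio); then Andersen, Castillo, Mendoza, Lund, Saleh, Nakamura, Halvorsen and Novak (Ambassador).
Lindqvist and Osei both have years accredited 11 years, so the next rule applies.
Among Lindqvist and Osei, by date of presenting credentials (later first): Lindqvist (Sep 13, 2003) before Osei (Jan 9, 1995).
Among Andersen, Castillo, Mendoza, Lund, Saleh, Nakamura, Halvorsen and Novak, by years accredited (lower first): Andersen (2 years) before Castillo (8 years) before Mendoza (9 years) before Lund (12 years) before Saleh (22 years) before Nakamura, Halvorsen and Novak (28 years).
Among Nakamura, Halvorsen and Novak, by date of presenting credentials (later first): Nakamura (Jun 24, 2013) before Halvorsen (Feb 8, 2013) before Novak (Aug 7, 2010).
Full order: Lindqvist, Osei, Andersen, Castillo, Mendoza, Lund, Saleh, Nakamura, Halvorsen, Novak.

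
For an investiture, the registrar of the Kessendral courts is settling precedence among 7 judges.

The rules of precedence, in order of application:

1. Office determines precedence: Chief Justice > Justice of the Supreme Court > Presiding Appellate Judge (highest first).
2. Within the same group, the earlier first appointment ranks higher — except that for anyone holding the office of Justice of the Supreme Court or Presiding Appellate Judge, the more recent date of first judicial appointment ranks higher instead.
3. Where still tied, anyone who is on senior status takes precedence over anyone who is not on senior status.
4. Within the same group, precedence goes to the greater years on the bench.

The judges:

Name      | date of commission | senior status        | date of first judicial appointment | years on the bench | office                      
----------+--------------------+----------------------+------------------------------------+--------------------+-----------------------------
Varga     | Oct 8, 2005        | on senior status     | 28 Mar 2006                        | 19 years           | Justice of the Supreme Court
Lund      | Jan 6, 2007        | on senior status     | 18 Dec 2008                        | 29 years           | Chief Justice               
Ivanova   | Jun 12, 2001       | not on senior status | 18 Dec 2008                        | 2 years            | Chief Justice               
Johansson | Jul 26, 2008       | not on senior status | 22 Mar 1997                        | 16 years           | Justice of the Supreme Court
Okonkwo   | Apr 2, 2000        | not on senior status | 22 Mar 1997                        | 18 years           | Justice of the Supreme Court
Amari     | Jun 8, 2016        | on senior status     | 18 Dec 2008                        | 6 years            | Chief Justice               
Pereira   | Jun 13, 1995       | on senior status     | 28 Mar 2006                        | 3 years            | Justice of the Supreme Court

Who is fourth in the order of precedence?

By office: Lund, Amari and Ivanova (Chief Justice); then Varga, Pereira, Okonkwo and Johansson (Justice of the Supreme Court).
Lund, Amari and Ivanova all have date of first judicial appointment 18 Dec 2008, so the next rule applies.
Among Lund, Amari and Ivanova, on senior status before not on senior status: Lund and Amari (on senior status) before Ivanova (not on senior status).
Among Lund and Amari, by years on the bench (higher first): Lund (29 years) before Amari (6 years).
Among Varga, Pereira, Okonkwo and Johansson, by date of first judicial appointment (later first) (reversed rule for this group): Varga and Pereira (28 Mar 2006) before Okonkwo and Johansson (22 Mar 1997).
Varga and Pereira are each on senior status, so the next rule applies.
Among Varga and Pereira, by years on the bench (higher first): Varga (19 years) before Pereira (3 years).
Okonkwo and Johansson are each not on senior status, so the next rule applies.
Among Okonkwo and Johansson, by years on the bench (higher first): Okonkwo (18 years) before Johansson (16 years).
Order: Lund, Amari, Ivanova, Varga, Pereira, Okonkwo, Johansson.

Varga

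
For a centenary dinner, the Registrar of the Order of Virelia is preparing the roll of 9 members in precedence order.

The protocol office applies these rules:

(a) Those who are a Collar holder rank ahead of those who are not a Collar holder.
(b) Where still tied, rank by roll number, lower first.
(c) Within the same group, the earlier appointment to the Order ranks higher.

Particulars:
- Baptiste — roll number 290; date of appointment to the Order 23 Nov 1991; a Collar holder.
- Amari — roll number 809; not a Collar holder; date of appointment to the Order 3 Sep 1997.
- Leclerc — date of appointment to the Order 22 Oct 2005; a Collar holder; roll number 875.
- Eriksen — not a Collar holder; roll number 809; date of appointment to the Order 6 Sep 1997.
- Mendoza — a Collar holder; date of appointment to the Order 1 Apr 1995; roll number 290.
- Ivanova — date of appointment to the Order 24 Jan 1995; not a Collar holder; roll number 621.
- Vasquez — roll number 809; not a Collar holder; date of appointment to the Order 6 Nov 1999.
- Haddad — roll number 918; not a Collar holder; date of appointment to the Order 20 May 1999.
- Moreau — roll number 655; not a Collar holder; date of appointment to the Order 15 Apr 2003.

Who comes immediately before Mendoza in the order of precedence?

By the first rule: Baptiste, Mendoza and Leclerc (each a Collar holder); then Ivanova, Moreau, Amari, Eriksen, Vasquez and Haddad (each not a Collar holder).
Among Baptiste, Mendoza and Leclerc, by roll number (lower first): Baptiste and Mendoza (290) before Leclerc (875).
Among Baptiste and Mendoza, by date of appointment to the Order (earlier first): Baptiste (23 Nov 1991) before Mendoza (1 Apr 1995).
Among Ivanova, Moreau, Amari, Eriksen, Vasquez and Haddad, by roll number (lower first): Ivanova (621) before Moreau (655) before Amari, Eriksen and Vasquez (809) before Haddad (918).
Among Amari, Eriksen and Vasquez, by date of appointment to the Order (earlier first): Amari (3 Sep 1997) before Eriksen (6 Sep 1997) before Vasquez (6 Nov 1999).
Order: Baptiste, Mendoza, Leclerc, Ivanova, Moreau, Amari, Eriksen, Vasquez, Haddad.

Baptiste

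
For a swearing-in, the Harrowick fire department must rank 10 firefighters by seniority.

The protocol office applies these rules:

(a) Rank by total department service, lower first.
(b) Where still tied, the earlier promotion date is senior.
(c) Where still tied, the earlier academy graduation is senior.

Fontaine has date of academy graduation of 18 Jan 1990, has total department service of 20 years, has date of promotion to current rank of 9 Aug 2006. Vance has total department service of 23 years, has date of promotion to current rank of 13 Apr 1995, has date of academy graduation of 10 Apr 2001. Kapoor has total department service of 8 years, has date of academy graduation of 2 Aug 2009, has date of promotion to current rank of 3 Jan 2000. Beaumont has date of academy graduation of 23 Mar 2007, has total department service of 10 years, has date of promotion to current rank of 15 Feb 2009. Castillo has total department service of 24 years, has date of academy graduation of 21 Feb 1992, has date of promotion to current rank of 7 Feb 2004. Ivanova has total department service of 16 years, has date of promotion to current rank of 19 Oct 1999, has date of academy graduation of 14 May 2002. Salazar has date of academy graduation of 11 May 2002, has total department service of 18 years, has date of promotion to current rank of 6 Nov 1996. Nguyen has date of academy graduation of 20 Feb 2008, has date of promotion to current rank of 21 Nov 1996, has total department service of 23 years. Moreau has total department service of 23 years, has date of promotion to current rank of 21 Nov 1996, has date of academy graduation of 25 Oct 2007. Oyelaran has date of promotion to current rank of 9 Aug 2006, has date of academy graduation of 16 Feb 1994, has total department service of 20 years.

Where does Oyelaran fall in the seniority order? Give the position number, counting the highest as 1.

6

By total department service (lower first): Kapoor (8 years); then Beaumont (10 years); then Ivanova (16 years); then Salazar (18 years); then Fontaine and Oyelaran (both 20 years); then Vance, Moreau and Nguyen (each 23 years); then Castillo (24 years).
Fontaine and Oyelaran both have date of promotion to current rank 9 Aug 2006, so the next rule applies.
Among Fontaine and Oyelaran, by date of academy graduation (earlier first): Fontaine (18 Jan 1990) before Oyelaran (16 Feb 1994).
Among Vance, Moreau and Nguyen, by date of promotion to current rank (earlier first): Vance (13 Apr 1995) before Moreau and Nguyen (21 Nov 1996).
Among Moreau and Nguyen, by date of academy graduation (earlier first): Moreau (25 Oct 2007) before Nguyen (20 Feb 2008).
Order: Kapoor, Beaumont, Ivanova, Salazar, Fontaine, Oyelaran, Vance, Moreau, Nguyen, Castillo. So position 6.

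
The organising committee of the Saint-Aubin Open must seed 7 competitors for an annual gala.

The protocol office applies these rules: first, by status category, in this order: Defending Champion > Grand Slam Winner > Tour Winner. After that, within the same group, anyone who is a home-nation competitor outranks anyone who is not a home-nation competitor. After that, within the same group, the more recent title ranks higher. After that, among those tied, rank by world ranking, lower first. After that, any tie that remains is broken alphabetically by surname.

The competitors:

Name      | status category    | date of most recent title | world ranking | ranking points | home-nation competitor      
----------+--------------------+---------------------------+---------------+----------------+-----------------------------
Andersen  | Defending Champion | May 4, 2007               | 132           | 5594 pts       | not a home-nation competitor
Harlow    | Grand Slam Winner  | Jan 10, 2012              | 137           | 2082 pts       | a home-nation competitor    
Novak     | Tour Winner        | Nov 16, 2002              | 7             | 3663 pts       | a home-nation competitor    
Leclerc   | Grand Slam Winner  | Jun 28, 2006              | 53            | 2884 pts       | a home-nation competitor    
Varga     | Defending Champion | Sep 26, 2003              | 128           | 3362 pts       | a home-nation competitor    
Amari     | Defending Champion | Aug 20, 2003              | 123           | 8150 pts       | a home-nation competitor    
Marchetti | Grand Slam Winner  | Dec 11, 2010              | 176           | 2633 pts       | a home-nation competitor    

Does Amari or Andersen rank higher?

By status category: Varga, Amari and Andersen (Defending Champion); then Harlow, Marchetti and Leclerc (Grand Slam Winner); then Novak (Tour Winner).
Among Varga, Amari and Andersen, a home-nation competitor before not a home-nation competitor: Varga and Amari (a home-nation competitor) before Andersen (not a home-nation competitor).
Among Varga and Amari, by date of most recent title (later first): Varga (Sep 26, 2003) before Amari (Aug 20, 2003).
Harlow, Marchetti and Leclerc are each a home-nation competitor, so the next rule applies.
Among Harlow, Marchetti and Leclerc, by date of most recent title (later first): Harlow (Jan 10, 2012) before Marchetti (Dec 11, 2010) before Leclerc (Jun 28, 2006).
So Amari takes precedence.

Amari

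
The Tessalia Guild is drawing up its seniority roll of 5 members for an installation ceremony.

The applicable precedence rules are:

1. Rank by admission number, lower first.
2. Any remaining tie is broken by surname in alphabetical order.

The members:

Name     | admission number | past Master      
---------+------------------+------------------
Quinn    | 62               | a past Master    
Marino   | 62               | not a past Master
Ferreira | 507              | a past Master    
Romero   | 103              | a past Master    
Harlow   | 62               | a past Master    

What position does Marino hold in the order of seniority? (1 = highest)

By admission number (lower first): Harlow, Marino and Quinn (each 62); then Romero (103); then Ferreira (507).
Among Harlow, Marino and Quinn, alphabetically by surname: Harlow before Marino before Quinn.
Order: Harlow, Marino, Quinn, Romero, Ferreira. So position 2.

2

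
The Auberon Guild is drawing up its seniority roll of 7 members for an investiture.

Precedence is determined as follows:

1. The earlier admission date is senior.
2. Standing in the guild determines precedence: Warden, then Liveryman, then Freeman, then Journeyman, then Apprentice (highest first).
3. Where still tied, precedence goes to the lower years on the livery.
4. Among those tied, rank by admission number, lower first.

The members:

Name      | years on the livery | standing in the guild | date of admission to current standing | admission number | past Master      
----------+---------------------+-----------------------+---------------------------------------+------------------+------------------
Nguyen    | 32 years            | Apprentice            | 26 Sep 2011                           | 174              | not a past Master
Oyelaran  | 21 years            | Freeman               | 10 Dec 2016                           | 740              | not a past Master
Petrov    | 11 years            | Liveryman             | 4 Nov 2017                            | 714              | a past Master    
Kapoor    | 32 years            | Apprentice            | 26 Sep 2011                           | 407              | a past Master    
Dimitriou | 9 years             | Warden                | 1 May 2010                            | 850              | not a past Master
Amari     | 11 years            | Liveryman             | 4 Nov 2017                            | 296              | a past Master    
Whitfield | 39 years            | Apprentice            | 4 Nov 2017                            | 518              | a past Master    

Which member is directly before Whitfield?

Petrov

By date of admission to current standing (earlier first): Dimitriou (1 May 2010); then Nguyen and Kapoor (both 26 Sep 2011); then Oyelaran (10 Dec 2016); then Amari, Petrov and Whitfield (each 4 Nov 2017).
Nguyen and Kapoor are each Apprentice, so the next rule applies.
Nguyen and Kapoor both have years on the livery 32 years, so the next rule applies.
Among Nguyen and Kapoor, by admission number (lower first): Nguyen (174) before Kapoor (407).
Among Amari, Petrov and Whitfield, by standing in the guild: Amari and Petrov (Liveryman) before Whitfield (Apprentice).
Amari and Petrov both have years on the livery 11 years, so the next rule applies.
Among Amari and Petrov, by admission number (lower first): Amari (296) before Petrov (714).
Order: Dimitriou, Nguyen, Kapoor, Oyelaran, Amari, Petrov, Whitfield.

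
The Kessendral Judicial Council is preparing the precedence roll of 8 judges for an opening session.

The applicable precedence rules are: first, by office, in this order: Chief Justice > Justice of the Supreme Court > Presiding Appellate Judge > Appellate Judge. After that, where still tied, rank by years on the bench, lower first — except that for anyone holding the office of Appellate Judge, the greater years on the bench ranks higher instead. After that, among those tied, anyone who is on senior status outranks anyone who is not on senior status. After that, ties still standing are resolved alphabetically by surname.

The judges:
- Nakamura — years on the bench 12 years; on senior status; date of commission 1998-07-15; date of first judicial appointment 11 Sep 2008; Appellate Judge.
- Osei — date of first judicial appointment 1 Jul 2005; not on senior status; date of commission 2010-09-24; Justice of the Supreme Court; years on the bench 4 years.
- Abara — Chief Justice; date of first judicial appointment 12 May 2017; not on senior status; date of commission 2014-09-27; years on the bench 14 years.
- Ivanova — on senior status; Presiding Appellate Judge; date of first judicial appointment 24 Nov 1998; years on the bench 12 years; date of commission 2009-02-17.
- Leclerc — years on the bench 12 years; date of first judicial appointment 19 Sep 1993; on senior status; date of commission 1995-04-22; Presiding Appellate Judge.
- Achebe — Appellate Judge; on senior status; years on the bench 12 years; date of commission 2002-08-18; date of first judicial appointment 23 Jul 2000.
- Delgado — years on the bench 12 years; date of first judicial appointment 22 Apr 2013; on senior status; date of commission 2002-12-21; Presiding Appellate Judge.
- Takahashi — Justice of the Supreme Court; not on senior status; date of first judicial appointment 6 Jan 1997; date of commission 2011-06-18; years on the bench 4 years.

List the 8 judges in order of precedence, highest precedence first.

Abara, Osei, Takahashi, Delgado, Ivanova, Leclerc, Achebe, Nakamura

By office: Abara (Chief Justice); then Osei and Takahashi (Justice of the Supreme Court); then Delgado, Ivanova and Leclerc (Presiding Appellate Judge); then Achebe and Nakamura (Appellate Judge).
Osei and Takahashi both have years on the bench 4 years, so the next rule applies.
Osei and Takahashi are each not on senior status, so the next rule applies.
Among Osei and Takahashi, alphabetically by surname: Osei before Takahashi.
Delgado, Ivanova and Leclerc all have years on the bench 12 years, so the next rule applies.
Delgado, Ivanova and Leclerc are each on senior status, so the next rule applies.
Among Delgado, Ivanova and Leclerc, alphabetically by surname: Delgado before Ivanova before Leclerc.
Achebe and Nakamura both have years on the bench 12 years, so the next rule applies.
Achebe and Nakamura are each on senior status, so the next rule applies.
Among Achebe and Nakamura, alphabetically by surname: Achebe before Nakamura.
Full order: Abara, Osei, Takahashi, Delgado, Ivanova, Leclerc, Achebe, Nakamura.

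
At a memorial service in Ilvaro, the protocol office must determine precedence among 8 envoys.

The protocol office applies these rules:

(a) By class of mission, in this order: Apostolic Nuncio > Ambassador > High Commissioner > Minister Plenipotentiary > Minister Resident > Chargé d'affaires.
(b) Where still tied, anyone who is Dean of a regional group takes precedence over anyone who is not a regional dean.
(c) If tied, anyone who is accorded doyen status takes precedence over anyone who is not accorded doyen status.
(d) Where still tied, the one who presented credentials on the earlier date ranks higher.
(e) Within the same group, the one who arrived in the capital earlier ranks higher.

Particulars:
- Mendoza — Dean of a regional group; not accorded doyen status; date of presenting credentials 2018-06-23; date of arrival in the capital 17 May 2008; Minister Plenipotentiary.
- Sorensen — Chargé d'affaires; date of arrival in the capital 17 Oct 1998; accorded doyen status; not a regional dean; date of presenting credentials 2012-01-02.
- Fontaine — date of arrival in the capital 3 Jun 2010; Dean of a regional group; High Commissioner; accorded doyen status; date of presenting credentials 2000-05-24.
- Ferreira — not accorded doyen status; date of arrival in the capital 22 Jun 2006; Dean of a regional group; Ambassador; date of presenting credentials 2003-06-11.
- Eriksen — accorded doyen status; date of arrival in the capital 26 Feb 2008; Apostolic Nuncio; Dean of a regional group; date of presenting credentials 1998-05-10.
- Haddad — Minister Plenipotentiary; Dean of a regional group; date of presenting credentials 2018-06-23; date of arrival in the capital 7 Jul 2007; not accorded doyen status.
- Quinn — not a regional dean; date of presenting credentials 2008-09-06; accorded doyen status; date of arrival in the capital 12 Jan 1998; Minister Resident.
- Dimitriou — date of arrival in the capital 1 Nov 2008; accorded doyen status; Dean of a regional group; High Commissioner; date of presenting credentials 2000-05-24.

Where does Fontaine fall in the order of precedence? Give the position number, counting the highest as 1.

By class of mission: Eriksen (Apostolic Nuncio); then Ferreira (Ambassador); then Dimitriou and Fontaine (High Commissioner); then Haddad and Mendoza (Minister Plenipotentiary); then Quinn (Minister Resident); then Sorensen (Chargé d'affaires).
Dimitriou and Fontaine are each Dean of a regional group, so the next rule applies.
Dimitriou and Fontaine are each accorded doyen status, so the next rule applies.
Dimitriou and Fontaine both have date of presenting credentials 2000-05-24, so the next rule applies.
Among Dimitriou and Fontaine, by date of arrival in the capital (earlier first): Dimitriou (1 Nov 2008) before Fontaine (3 Jun 2010).
Haddad and Mendoza are each Dean of a regional group, so the next rule applies.
Haddad and Mendoza are each not accorded doyen status, so the next rule applies.
Haddad and Mendoza both have date of presenting credentials 2018-06-23, so the next rule applies.
Among Haddad and Mendoza, by date of arrival in the capital (earlier first): Haddad (7 Jul 2007) before Mendoza (17 May 2008).
Order: Eriksen, Ferreira, Dimitriou, Fontaine, Haddad, Mendoza, Quinn, Sorensen. So position 4.

4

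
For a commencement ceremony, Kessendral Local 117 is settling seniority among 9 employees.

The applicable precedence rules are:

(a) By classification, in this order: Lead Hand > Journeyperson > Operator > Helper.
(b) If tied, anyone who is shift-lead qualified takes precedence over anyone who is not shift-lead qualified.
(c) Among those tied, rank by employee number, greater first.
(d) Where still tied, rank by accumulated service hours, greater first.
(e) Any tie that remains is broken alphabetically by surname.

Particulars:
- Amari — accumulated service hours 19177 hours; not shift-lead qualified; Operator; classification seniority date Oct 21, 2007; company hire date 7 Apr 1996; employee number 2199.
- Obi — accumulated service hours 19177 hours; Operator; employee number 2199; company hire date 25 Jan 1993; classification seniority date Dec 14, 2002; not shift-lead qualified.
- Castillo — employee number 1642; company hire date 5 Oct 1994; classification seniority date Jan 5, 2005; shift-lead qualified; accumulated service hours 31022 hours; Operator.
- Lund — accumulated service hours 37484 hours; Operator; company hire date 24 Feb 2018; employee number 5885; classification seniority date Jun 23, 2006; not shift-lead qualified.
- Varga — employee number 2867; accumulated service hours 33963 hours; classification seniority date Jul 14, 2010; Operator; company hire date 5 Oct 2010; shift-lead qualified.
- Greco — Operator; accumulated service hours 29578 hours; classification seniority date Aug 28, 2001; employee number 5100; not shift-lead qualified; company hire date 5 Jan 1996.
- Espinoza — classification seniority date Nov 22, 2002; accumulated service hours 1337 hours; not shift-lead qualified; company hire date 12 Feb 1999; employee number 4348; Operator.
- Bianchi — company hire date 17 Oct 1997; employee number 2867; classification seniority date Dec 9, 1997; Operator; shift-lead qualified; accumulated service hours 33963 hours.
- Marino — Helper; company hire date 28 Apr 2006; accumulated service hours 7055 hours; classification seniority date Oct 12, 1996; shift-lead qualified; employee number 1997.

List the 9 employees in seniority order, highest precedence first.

By classification: Bianchi, Varga, Castillo, Lund, Greco, Espinoza, Amari and Obi (Operator); then Marino (Helper).
Among Bianchi, Varga, Castillo, Lund, Greco, Espinoza, Amari and Obi, shift-lead qualified before not shift-lead qualified: Bianchi, Varga and Castillo (shift-lead qualified) before Lund, Greco, Espinoza, Amari and Obi (not shift-lead qualified).
Among Bianchi, Varga and Castillo, by employee number (higher first): Bianchi and Varga (2867) before Castillo (1642).
Bianchi and Varga both have accumulated service hours 33963 hours, so the next rule applies.
Among Bianchi and Varga, alphabetically by surname: Bianchi before Varga.
Among Lund, Greco, Espinoza, Amari and Obi, by employee number (higher first): Lund (5885) before Greco (5100) before Espinoza (4348) before Amari and Obi (2199).
Amari and Obi both have accumulated service hours 19177 hours, so the next rule applies.
Among Amari and Obi, alphabetically by surname: Amari before Obi.
Full order: Bianchi, Varga, Castillo, Lund, Greco, Espinoza, Amari, Obi, Marino.

Bianchi, Varga, Castillo, Lund, Greco, Espinoza, Amari, Obi, Marino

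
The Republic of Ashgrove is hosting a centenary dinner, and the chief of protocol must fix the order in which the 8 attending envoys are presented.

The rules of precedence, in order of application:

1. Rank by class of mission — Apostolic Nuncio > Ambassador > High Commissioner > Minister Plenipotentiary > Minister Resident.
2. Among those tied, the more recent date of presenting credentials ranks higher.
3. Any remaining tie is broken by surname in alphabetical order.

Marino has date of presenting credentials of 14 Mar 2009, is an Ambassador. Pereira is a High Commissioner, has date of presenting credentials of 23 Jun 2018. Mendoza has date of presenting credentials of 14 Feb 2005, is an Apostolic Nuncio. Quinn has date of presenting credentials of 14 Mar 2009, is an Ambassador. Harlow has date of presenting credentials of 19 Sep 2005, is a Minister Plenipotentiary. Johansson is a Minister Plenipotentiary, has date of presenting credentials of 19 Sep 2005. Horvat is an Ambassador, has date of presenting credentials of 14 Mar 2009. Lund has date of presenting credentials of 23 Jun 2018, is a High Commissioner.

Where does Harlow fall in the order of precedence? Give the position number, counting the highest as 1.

7

By class of mission: Mendoza (Apostolic Nuncio); then Horvat, Marino and Quinn (Ambassador); then Lund and Pereira (High Commissioner); then Harlow and Johansson (Minister Plenipotentiary).
Horvat, Marino and Quinn all have date of presenting credentials 14 Mar 2009, so the next rule applies.
Among Horvat, Marino and Quinn, alphabetically by surname: Horvat before Marino before Quinn.
Lund and Pereira both have date of presenting credentials 23 Jun 2018, so the next rule applies.
Among Lund and Pereira, alphabetically by surname: Lund before Pereira.
Harlow and Johansson both have date of presenting credentials 19 Sep 2005, so the next rule applies.
Among Harlow and Johansson, alphabetically by surname: Harlow before Johansson.
Order: Mendoza, Horvat, Marino, Quinn, Lund, Pereira, Harlow, Johansson. So position 7.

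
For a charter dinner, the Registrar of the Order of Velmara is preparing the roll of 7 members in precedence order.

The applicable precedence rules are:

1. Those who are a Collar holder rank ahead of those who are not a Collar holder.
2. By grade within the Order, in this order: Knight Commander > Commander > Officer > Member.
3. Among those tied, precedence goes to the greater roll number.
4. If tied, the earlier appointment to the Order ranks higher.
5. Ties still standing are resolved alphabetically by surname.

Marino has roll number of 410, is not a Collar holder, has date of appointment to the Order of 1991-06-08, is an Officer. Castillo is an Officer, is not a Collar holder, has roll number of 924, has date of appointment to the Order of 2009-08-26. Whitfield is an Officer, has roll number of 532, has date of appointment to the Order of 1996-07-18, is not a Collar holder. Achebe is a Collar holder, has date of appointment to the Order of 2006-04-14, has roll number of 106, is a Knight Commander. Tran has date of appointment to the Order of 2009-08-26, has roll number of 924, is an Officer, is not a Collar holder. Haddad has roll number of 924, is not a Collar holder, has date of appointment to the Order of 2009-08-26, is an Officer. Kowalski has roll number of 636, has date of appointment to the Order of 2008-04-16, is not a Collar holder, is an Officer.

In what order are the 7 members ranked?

By the first rule: Achebe (a Collar holder); then Castillo, Haddad, Tran, Kowalski, Whitfield and Marino (each not a Collar holder).
Castillo, Haddad, Tran, Kowalski, Whitfield and Marino are each Officer, so the next rule applies.
Among Castillo, Haddad, Tran, Kowalski, Whitfield and Marino, by roll number (higher first): Castillo, Haddad and Tran (924) before Kowalski (636) before Whitfield (532) before Marino (410).
Castillo, Haddad and Tran all have date of appointment to the Order 2009-08-26, so the next rule applies.
Among Castillo, Haddad and Tran, alphabetically by surname: Castillo before Haddad before Tran.
Full order: Achebe, Castillo, Haddad, Tran, Kowalski, Whitfield, Marino.

Achebe, Castillo, Haddad, Tran, Kowalski, Whitfield, Marino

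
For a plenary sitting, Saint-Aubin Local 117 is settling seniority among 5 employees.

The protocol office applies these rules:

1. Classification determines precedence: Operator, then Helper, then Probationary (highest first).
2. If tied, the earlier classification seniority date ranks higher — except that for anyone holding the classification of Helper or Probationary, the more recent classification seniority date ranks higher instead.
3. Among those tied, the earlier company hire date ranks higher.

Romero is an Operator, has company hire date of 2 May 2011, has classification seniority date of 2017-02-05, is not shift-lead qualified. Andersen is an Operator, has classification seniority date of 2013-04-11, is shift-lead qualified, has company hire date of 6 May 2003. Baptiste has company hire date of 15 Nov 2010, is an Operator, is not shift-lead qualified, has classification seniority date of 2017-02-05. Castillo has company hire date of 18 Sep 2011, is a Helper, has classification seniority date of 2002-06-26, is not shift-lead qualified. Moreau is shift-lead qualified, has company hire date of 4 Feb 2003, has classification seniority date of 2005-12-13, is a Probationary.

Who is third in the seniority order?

Romero

By classification: Andersen, Baptiste and Romero (Operator); then Castillo (Helper); then Moreau (Probationary).
Among Andersen, Baptiste and Romero, by classification seniority date (earlier first): Andersen (2013-04-11) before Baptiste and Romero (2017-02-05).
Among Baptiste and Romero, by company hire date (earlier first): Baptiste (15 Nov 2010) before Romero (2 May 2011).
Order: Andersen, Baptiste, Romero, Castillo, Moreau.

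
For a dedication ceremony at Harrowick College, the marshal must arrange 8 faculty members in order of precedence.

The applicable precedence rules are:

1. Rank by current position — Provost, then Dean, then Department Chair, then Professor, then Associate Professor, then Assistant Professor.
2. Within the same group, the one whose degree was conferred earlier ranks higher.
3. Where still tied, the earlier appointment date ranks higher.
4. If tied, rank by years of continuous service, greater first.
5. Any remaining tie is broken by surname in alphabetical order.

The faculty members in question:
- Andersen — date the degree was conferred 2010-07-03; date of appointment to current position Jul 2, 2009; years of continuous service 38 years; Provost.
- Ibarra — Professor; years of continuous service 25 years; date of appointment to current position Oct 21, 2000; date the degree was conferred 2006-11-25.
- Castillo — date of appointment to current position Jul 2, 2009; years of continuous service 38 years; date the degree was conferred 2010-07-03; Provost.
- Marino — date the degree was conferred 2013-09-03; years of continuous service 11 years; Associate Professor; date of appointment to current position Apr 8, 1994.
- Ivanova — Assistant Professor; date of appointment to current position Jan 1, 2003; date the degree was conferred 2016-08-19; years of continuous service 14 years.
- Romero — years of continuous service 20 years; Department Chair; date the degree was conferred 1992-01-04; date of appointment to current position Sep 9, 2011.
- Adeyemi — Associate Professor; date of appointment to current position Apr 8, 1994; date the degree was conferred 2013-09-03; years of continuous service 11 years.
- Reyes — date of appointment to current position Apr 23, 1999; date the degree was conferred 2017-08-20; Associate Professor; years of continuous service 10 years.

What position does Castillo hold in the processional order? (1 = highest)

By current position: Andersen and Castillo (Provost); then Romero (Department Chair); then Ibarra (Professor); then Adeyemi, Marino and Reyes (Associate Professor); then Ivanova (Assistant Professor).
Andersen and Castillo both have date the degree was conferred 2010-07-03, so the next rule applies.
Andersen and Castillo both have date of appointment to current position Jul 2, 2009, so the next rule applies.
Andersen and Castillo both have years of continuous service 38 years, so the next rule applies.
Among Andersen and Castillo, alphabetically by surname: Andersen before Castillo.
Among Adeyemi, Marino and Reyes, by date the degree was conferred (earlier first): Adeyemi and Marino (2013-09-03) before Reyes (2017-08-20).
Adeyemi and Marino both have date of appointment to current position Apr 8, 1994, so the next rule applies.
Adeyemi and Marino both have years of continuous service 11 years, so the next rule applies.
Among Adeyemi and Marino, alphabetically by surname: Adeyemi before Marino.
Order: Andersen, Castillo, Romero, Ibarra, Adeyemi, Marino, Reyes, Ivanova. So position 2.

2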